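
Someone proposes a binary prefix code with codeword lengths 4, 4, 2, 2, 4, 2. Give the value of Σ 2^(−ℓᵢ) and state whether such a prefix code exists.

0.9375; yes

With common denominator 2^4 = 16: Σ 2^(−ℓᵢ) = 1/16 + 1/16 + 4/16 + 4/16 + 1/16 + 4/16 = 15/16 = 0.9375.
Kraft's inequality requires Σ ≤ 1; here Σ = 0.9375 ≤ 1, so such a prefix code exists.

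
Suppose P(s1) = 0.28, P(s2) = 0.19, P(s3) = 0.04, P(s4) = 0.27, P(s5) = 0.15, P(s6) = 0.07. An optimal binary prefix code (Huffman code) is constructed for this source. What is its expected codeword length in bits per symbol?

Repeatedly combine the two least-probable nodes; the expected code length is the sum of the merged weights.
merge 1/25 + 7/100 → 11/100
merge 11/100 + 3/20 → 13/50
merge 19/100 + 13/50 → 9/20
merge 27/100 + 7/25 → 11/20
merge 9/20 + 11/20 → 1
L = 11/100 + 13/50 + 9/20 + 11/20 + 1 = 237/100 = 2.37 bits/symbol.

2.37 bits/symbol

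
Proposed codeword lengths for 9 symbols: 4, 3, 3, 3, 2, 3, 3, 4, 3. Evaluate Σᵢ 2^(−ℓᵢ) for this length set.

With common denominator 2^4 = 16: Σ 2^(−ℓᵢ) = 1/16 + 2/16 + 2/16 + 2/16 + 4/16 + 2/16 + 2/16 + 1/16 + 2/16 = 18/16 = 1.125.

1.125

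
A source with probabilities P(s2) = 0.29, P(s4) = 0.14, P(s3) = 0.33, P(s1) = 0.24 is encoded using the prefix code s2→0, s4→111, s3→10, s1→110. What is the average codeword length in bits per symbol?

L̄ = Σ pᵢ·ℓᵢ = 0.29·1 + 0.14·3 + 0.33·2 + 0.24·3 = 2.09 bits/symbol.

2.09 bits/symbol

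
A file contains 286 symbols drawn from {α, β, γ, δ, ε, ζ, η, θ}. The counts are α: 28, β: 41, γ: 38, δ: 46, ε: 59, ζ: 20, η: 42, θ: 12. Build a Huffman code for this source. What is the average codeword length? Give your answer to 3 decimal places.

Probabilities are the counts divided by 286.
Repeatedly combine the two least-probable nodes; the expected code length is the sum of the merged weights.
merge 6/143 + 10/143 → 16/143
merge 14/143 + 16/143 → 30/143
merge 19/143 + 41/286 → 79/286
merge 21/143 + 23/143 → 4/13
merge 59/286 + 30/143 → 119/286
merge 79/286 + 4/13 → 167/286
merge 119/286 + 167/286 → 1
L = 16/143 + 30/143 + 79/286 + 4/13 + 119/286 + 167/286 + 1 = 831/286 ≈ 2.906 bits/symbol.

2.906 bits/symbol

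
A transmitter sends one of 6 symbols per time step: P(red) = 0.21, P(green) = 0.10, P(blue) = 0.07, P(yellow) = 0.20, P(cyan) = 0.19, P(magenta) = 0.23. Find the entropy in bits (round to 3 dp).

2.481 bits

H = −Σ pᵢ log₂ pᵢ.
−0.21·log₂(0.21) = 0.4728
−0.10·log₂(0.10) = 0.3322
−0.07·log₂(0.07) = 0.2686
−0.20·log₂(0.20) = 0.4644
−0.19·log₂(0.19) = 0.4552
−0.23·log₂(0.23) = 0.4877
Sum ≈ 2.4809 → 2.481 bits.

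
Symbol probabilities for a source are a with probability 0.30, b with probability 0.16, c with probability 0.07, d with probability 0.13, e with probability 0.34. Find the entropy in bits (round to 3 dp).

H = −Σ pᵢ log₂ pᵢ.
−0.30·log₂(0.30) = 0.5211
−0.16·log₂(0.16) = 0.4230
−0.07·log₂(0.07) = 0.2686
−0.13·log₂(0.13) = 0.3826
−0.34·log₂(0.34) = 0.5292
Sum ≈ 2.1245 → 2.124 bits.

2.124 bits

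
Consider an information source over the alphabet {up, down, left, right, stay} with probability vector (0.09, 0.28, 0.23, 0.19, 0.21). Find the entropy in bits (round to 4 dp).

H = −Σ pᵢ log₂ pᵢ.
−0.09·log₂(0.09) = 0.3127
−0.28·log₂(0.28) = 0.5142
−0.23·log₂(0.23) = 0.4877
−0.19·log₂(0.19) = 0.4552
−0.21·log₂(0.21) = 0.4728
Sum ≈ 2.2426 → 2.2426 bits.

2.2426 bits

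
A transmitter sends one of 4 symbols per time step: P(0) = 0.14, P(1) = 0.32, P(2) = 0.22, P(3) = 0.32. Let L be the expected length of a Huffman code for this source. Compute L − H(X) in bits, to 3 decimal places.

Entropy H = −Σ p log₂ p ≈ 1.9298 bits.
Huffman merges: 7/50+11/50→9/25; 8/25+8/25→16/25; 9/25+16/25→1. L = 2 ≈ 2.0000.
L − H = 2.0000 − 1.9298 = 0.070 bits.

0.070 bits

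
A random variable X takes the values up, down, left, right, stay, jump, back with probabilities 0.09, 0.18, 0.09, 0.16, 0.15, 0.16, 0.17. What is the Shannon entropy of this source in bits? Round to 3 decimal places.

2.762 bits

H = −Σ pᵢ log₂ pᵢ.
−0.09·log₂(0.09) = 0.3127
−0.18·log₂(0.18) = 0.4453
−0.09·log₂(0.09) = 0.3127
−0.16·log₂(0.16) = 0.4230
−0.15·log₂(0.15) = 0.4105
−0.16·log₂(0.16) = 0.4230
−0.17·log₂(0.17) = 0.4346
Sum ≈ 2.7618 → 2.762 bits.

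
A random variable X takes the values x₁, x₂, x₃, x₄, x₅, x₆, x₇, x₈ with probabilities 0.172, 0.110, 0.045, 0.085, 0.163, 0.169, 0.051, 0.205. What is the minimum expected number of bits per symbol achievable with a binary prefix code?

2.891 bits/symbol

Repeatedly combine the two least-probable nodes; the expected code length is the sum of the merged weights.
merge 9/200 + 51/1000 → 12/125
merge 17/200 + 12/125 → 181/1000
merge 11/100 + 163/1000 → 273/1000
merge 169/1000 + 43/250 → 341/1000
merge 181/1000 + 41/200 → 193/500
merge 273/1000 + 341/1000 → 307/500
merge 193/500 + 307/500 → 1
L = 12/125 + 181/1000 + 273/1000 + 341/1000 + 193/500 + 307/500 + 1 = 2891/1000 = 2.891 bits/symbol.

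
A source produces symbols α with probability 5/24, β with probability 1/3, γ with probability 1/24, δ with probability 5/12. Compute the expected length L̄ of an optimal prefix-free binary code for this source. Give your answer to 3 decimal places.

1.833 bits/symbol

Repeatedly combine the two least-probable nodes; the expected code length is the sum of the merged weights.
merge 1/24 + 5/24 → 1/4
merge 1/4 + 1/3 → 7/12
merge 5/12 + 7/12 → 1
L = 1/4 + 7/12 + 1 = 11/6 ≈ 1.833 bits/symbol.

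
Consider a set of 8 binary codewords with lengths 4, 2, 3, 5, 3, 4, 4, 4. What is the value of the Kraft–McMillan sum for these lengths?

With common denominator 2^5 = 32: Σ 2^(−ℓᵢ) = 2/32 + 8/32 + 4/32 + 1/32 + 4/32 + 2/32 + 2/32 + 2/32 = 25/32 = 0.78125.

0.78125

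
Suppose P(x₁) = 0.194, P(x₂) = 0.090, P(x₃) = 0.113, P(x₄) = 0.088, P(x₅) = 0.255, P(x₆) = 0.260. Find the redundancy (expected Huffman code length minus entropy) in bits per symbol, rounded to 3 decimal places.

0.025 bits

Entropy H = −Σ p log₂ p ≈ 2.4436 bits.
Huffman merges: 11/125+9/100→89/500; 113/1000+89/500→291/1000; 97/500+51/200→449/1000; 13/50+291/1000→551/1000; 449/1000+551/1000→1. L = 2469/1000 ≈ 2.4690.
L − H = 2.4690 − 2.4436 = 0.025 bits.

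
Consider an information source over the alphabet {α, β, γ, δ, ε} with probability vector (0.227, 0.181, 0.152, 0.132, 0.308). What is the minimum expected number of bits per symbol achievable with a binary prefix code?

2.284 bits/symbol

Repeatedly combine the two least-probable nodes; the expected code length is the sum of the merged weights.
merge 33/250 + 19/125 → 71/250
merge 181/1000 + 227/1000 → 51/125
merge 71/250 + 77/250 → 74/125
merge 51/125 + 74/125 → 1
L = 71/250 + 51/125 + 74/125 + 1 = 571/250 = 2.284 bits/symbol.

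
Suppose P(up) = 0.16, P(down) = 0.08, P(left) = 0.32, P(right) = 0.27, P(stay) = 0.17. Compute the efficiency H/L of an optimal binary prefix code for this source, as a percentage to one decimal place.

Entropy H = −Σ p log₂ p ≈ 2.1852 bits.
Huffman merges: 2/25+4/25→6/25; 17/100+6/25→41/100; 27/100+8/25→59/100; 41/100+59/100→1. L = 56/25 ≈ 2.2400.
Efficiency = H/L = 2.1852/2.2400 = 97.6%.

97.6%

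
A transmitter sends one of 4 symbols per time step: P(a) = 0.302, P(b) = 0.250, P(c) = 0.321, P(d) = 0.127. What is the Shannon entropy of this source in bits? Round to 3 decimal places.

H = −Σ pᵢ log₂ pᵢ.
−0.302·log₂(0.302) = 0.5217
−0.250·log₂(0.250) = 0.5000
−0.321·log₂(0.321) = 0.5262
−0.127·log₂(0.127) = 0.3781
Sum ≈ 1.9260 → 1.926 bits.

1.926 bits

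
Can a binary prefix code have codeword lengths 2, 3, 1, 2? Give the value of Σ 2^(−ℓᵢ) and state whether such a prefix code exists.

With common denominator 2^3 = 8: Σ 2^(−ℓᵢ) = 2/8 + 1/8 + 4/8 + 2/8 = 9/8 = 1.125.
Kraft's inequality requires Σ ≤ 1; here Σ = 1.125 > 1, so no such prefix code exists.

1.125; no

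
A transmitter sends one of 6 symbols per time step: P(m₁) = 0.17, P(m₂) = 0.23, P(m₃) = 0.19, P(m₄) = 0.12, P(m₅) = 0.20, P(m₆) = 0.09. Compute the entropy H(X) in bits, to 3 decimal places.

H = −Σ pᵢ log₂ pᵢ.
−0.17·log₂(0.17) = 0.4346
−0.23·log₂(0.23) = 0.4877
−0.19·log₂(0.19) = 0.4552
−0.12·log₂(0.12) = 0.3671
−0.20·log₂(0.20) = 0.4644
−0.09·log₂(0.09) = 0.3127
Sum ≈ 2.5216 → 2.522 bits.

2.522 bits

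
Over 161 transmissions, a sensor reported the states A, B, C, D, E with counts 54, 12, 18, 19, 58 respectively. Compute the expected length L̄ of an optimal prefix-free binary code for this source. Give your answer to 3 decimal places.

Probabilities are the counts divided by 161.
Repeatedly combine the two least-probable nodes; the expected code length is the sum of the merged weights.
merge 12/161 + 18/161 → 30/161
merge 19/161 + 30/161 → 7/23
merge 7/23 + 54/161 → 103/161
merge 58/161 + 103/161 → 1
L = 30/161 + 7/23 + 103/161 + 1 = 49/23 ≈ 2.130 bits/symbol.

2.130 bits/symbol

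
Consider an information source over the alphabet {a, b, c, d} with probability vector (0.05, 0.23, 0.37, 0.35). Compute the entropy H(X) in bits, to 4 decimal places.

H = −Σ pᵢ log₂ pᵢ.
−0.05·log₂(0.05) = 0.2161
−0.23·log₂(0.23) = 0.4877
−0.37·log₂(0.37) = 0.5307
−0.35·log₂(0.35) = 0.5301
Sum ≈ 1.7646 → 1.7646 bits.

1.7646 bits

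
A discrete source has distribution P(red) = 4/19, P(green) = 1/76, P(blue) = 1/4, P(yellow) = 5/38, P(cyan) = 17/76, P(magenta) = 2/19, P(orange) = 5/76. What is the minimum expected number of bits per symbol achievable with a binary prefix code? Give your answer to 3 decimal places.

Repeatedly combine the two least-probable nodes; the expected code length is the sum of the merged weights.
merge 1/76 + 5/76 → 3/38
merge 3/38 + 2/19 → 7/38
merge 5/38 + 7/38 → 6/19
merge 4/19 + 17/76 → 33/76
merge 1/4 + 6/19 → 43/76
merge 33/76 + 43/76 → 1
L = 3/38 + 7/38 + 6/19 + 33/76 + 43/76 + 1 = 49/19 ≈ 2.579 bits/symbol.

2.579 bits/symbol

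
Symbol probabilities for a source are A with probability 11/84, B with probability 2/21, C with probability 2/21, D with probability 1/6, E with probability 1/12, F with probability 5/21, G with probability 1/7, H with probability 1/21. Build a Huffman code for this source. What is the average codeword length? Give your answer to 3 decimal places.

Repeatedly combine the two least-probable nodes; the expected code length is the sum of the merged weights.
merge 1/21 + 1/12 → 11/84
merge 2/21 + 2/21 → 4/21
merge 11/84 + 11/84 → 11/42
merge 1/7 + 1/6 → 13/42
merge 4/21 + 5/21 → 3/7
merge 11/42 + 13/42 → 4/7
merge 3/7 + 4/7 → 1
L = 11/84 + 4/21 + 11/42 + 13/42 + 3/7 + 4/7 + 1 = 81/28 ≈ 2.893 bits/symbol.

2.893 bits/symbol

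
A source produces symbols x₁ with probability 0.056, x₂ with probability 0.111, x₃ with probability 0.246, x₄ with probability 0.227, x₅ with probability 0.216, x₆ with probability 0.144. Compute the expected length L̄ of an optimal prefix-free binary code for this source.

Repeatedly combine the two least-probable nodes; the expected code length is the sum of the merged weights.
merge 7/125 + 111/1000 → 167/1000
merge 18/125 + 167/1000 → 311/1000
merge 27/125 + 227/1000 → 443/1000
merge 123/500 + 311/1000 → 557/1000
merge 443/1000 + 557/1000 → 1
L = 167/1000 + 311/1000 + 443/1000 + 557/1000 + 1 = 1239/500 = 2.478 bits/symbol.

2.478 bits/symbol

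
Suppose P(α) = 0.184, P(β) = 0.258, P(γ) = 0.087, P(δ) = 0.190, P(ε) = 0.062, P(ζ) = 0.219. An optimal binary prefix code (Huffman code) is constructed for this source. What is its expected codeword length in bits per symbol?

Repeatedly combine the two least-probable nodes; the expected code length is the sum of the merged weights.
merge 31/500 + 87/1000 → 149/1000
merge 149/1000 + 23/125 → 333/1000
merge 19/100 + 219/1000 → 409/1000
merge 129/500 + 333/1000 → 591/1000
merge 409/1000 + 591/1000 → 1
L = 149/1000 + 333/1000 + 409/1000 + 591/1000 + 1 = 1241/500 = 2.482 bits/symbol.

2.482 bits/symbol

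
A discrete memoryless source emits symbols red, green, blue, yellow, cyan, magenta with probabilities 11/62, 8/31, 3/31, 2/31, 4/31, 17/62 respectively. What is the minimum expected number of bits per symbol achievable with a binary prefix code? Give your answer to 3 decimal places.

Repeatedly combine the two least-probable nodes; the expected code length is the sum of the merged weights.
merge 2/31 + 3/31 → 5/31
merge 4/31 + 5/31 → 9/31
merge 11/62 + 8/31 → 27/62
merge 17/62 + 9/31 → 35/62
merge 27/62 + 35/62 → 1
L = 5/31 + 9/31 + 27/62 + 35/62 + 1 = 76/31 ≈ 2.452 bits/symbol.

2.452 bits/symbol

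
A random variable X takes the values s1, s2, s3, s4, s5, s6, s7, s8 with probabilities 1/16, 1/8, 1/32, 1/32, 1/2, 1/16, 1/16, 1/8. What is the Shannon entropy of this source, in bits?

2.3125 bits

Each probability is a power of 1/2, so log₂(1/p) is an integer.
H = Σ p·log₂(1/p) = 1/16·4 + 1/8·3 + 1/32·5 + 1/32·5 + 1/2·1 + 1/16·4 + 1/16·4 + 1/8·3 = 2.3125 bits.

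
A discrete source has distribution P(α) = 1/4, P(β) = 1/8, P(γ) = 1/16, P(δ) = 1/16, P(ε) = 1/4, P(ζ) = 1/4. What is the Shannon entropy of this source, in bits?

2.375 bits

Each probability is a power of 1/2, so log₂(1/p) is an integer.
H = Σ p·log₂(1/p) = 1/4·2 + 1/8·3 + 1/16·4 + 1/16·4 + 1/4·2 + 1/4·2 = 2.375 bits.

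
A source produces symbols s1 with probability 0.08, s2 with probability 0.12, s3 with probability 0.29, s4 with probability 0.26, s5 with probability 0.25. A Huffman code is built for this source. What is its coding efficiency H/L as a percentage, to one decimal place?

Entropy H = −Σ p log₂ p ≈ 2.1818 bits.
Huffman merges: 2/25+3/25→1/5; 1/5+1/4→9/20; 13/50+29/100→11/20; 9/20+11/20→1. L = 11/5 ≈ 2.2000.
Efficiency = H/L = 2.1818/2.2000 = 99.2%.

99.2%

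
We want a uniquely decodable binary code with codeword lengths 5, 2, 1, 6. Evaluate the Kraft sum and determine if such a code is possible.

With common denominator 2^6 = 64: Σ 2^(−ℓᵢ) = 2/64 + 16/64 + 32/64 + 1/64 = 51/64 = 0.796875.
Kraft's inequality requires Σ ≤ 1; here Σ = 0.796875 ≤ 1, so such a prefix code exists.

0.796875; yes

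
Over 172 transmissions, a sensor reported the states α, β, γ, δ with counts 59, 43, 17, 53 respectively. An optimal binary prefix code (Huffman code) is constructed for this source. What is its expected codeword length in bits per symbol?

Probabilities are the counts divided by 172.
Repeatedly combine the two least-probable nodes; the expected code length is the sum of the merged weights.
merge 17/172 + 1/4 → 15/43
merge 53/172 + 59/172 → 28/43
merge 15/43 + 28/43 → 1
L = 15/43 + 28/43 + 1 = 2 bits/symbol.

2 bits/symbol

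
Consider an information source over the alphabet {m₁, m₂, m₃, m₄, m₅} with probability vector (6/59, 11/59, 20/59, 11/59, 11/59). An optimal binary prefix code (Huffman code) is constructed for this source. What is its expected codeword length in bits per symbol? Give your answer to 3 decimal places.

Repeatedly combine the two least-probable nodes; the expected code length is the sum of the merged weights.
merge 6/59 + 11/59 → 17/59
merge 11/59 + 11/59 → 22/59
merge 17/59 + 20/59 → 37/59
merge 22/59 + 37/59 → 1
L = 17/59 + 22/59 + 37/59 + 1 = 135/59 ≈ 2.288 bits/symbol.

2.288 bits/symbol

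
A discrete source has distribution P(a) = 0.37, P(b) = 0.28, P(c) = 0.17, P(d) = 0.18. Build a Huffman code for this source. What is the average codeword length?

Repeatedly combine the two least-probable nodes; the expected code length is the sum of the merged weights.
merge 17/100 + 9/50 → 7/20
merge 7/25 + 7/20 → 63/100
merge 37/100 + 63/100 → 1
L = 7/20 + 63/100 + 1 = 99/50 = 1.98 bits/symbol.

1.98 bits/symbol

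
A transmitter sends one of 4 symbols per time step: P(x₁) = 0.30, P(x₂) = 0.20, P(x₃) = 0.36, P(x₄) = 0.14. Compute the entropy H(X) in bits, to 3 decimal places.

1.913 bits

H = −Σ pᵢ log₂ pᵢ.
−0.30·log₂(0.30) = 0.5211
−0.20·log₂(0.20) = 0.4644
−0.36·log₂(0.36) = 0.5306
−0.14·log₂(0.14) = 0.3971
Sum ≈ 1.9132 → 1.913 bits.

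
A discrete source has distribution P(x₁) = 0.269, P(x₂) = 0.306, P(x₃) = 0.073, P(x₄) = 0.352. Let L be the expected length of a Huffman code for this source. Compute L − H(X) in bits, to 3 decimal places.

Entropy H = −Σ p log₂ p ≈ 1.8382 bits.
Huffman merges: 73/1000+269/1000→171/500; 153/500+171/500→81/125; 44/125+81/125→1. L = 199/100 ≈ 1.9900.
L − H = 1.9900 − 1.8382 = 0.152 bits.

0.152 bits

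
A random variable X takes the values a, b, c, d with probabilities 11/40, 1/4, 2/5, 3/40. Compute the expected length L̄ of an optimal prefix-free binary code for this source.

1.925 bits/symbol

Repeatedly combine the two least-probable nodes; the expected code length is the sum of the merged weights.
merge 3/40 + 1/4 → 13/40
merge 11/40 + 13/40 → 3/5
merge 2/5 + 3/5 → 1
L = 13/40 + 3/5 + 1 = 77/40 = 1.925 bits/symbol.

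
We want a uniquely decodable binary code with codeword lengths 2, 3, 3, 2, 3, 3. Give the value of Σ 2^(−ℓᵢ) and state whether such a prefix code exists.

1; yes

With common denominator 2^3 = 8: Σ 2^(−ℓᵢ) = 2/8 + 1/8 + 1/8 + 2/8 + 1/8 + 1/8 = 8/8 = 1.
Kraft's inequality requires Σ ≤ 1; here Σ = 1 ≤ 1, so such a prefix code exists.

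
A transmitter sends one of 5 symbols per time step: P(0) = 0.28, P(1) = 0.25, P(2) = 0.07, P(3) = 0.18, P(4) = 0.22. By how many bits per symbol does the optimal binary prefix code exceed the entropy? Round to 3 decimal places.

Entropy H = −Σ p log₂ p ≈ 2.2087 bits.
Huffman merges: 7/100+9/50→1/4; 11/50+1/4→47/100; 1/4+7/25→53/100; 47/100+53/100→1. L = 9/4 ≈ 2.2500.
L − H = 2.2500 − 2.2087 = 0.041 bits.

0.041 bits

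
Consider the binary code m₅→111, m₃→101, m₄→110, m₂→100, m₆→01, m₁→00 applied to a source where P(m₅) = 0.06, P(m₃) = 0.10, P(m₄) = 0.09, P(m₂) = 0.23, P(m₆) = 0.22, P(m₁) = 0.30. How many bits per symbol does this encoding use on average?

2.48 bits/symbol

L̄ = Σ pᵢ·ℓᵢ = 0.06·3 + 0.10·3 + 0.09·3 + 0.23·3 + 0.22·2 + 0.30·2 = 2.48 bits/symbol.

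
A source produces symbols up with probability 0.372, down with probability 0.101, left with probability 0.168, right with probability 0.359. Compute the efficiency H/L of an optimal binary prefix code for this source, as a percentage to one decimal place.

Entropy H = −Σ p log₂ p ≈ 1.8277 bits.
Huffman merges: 101/1000+21/125→269/1000; 269/1000+359/1000→157/250; 93/250+157/250→1. L = 1897/1000 ≈ 1.8970.
Efficiency = H/L = 1.8277/1.8970 = 96.3%.

96.3%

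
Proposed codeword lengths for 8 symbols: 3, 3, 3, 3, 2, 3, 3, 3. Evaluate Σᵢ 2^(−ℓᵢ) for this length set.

1.125

With common denominator 2^3 = 8: Σ 2^(−ℓᵢ) = 1/8 + 1/8 + 1/8 + 1/8 + 2/8 + 1/8 + 1/8 + 1/8 = 9/8 = 1.125.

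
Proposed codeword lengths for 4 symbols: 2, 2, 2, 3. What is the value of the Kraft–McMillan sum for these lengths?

0.875

With common denominator 2^3 = 8: Σ 2^(−ℓᵢ) = 2/8 + 2/8 + 2/8 + 1/8 = 7/8 = 0.875.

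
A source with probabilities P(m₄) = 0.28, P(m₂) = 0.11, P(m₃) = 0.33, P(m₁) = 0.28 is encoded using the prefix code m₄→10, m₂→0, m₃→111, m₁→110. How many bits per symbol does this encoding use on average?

2.5 bits/symbol

L̄ = Σ pᵢ·ℓᵢ = 0.28·2 + 0.11·1 + 0.33·3 + 0.28·3 = 2.5 bits/symbol.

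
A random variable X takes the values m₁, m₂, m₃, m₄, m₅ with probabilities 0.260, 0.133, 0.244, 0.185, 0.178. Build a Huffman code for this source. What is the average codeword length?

Repeatedly combine the two least-probable nodes; the expected code length is the sum of the merged weights.
merge 133/1000 + 89/500 → 311/1000
merge 37/200 + 61/250 → 429/1000
merge 13/50 + 311/1000 → 571/1000
merge 429/1000 + 571/1000 → 1
L = 311/1000 + 429/1000 + 571/1000 + 1 = 2311/1000 = 2.311 bits/symbol.

2.311 bits/symbol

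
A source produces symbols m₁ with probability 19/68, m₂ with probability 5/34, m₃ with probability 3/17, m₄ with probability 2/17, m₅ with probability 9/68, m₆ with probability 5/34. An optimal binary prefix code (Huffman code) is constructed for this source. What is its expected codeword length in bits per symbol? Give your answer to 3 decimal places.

2.544 bits/symbol

Repeatedly combine the two least-probable nodes; the expected code length is the sum of the merged weights.
merge 2/17 + 9/68 → 1/4
merge 5/34 + 5/34 → 5/17
merge 3/17 + 1/4 → 29/68
merge 19/68 + 5/17 → 39/68
merge 29/68 + 39/68 → 1
L = 1/4 + 5/17 + 29/68 + 39/68 + 1 = 173/68 ≈ 2.544 bits/symbol.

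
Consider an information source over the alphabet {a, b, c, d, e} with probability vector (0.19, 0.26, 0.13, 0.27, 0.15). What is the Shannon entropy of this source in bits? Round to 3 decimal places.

2.264 bits

H = −Σ pᵢ log₂ pᵢ.
−0.19·log₂(0.19) = 0.4552
−0.26·log₂(0.26) = 0.5053
−0.13·log₂(0.13) = 0.3826
−0.27·log₂(0.27) = 0.5100
−0.15·log₂(0.15) = 0.4105
Sum ≈ 2.2637 → 2.264 bits.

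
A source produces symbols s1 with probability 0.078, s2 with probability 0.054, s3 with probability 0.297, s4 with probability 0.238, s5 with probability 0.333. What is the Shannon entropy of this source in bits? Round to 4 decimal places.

H = −Σ pᵢ log₂ pᵢ.
−0.078·log₂(0.078) = 0.2871
−0.054·log₂(0.054) = 0.2274
−0.297·log₂(0.297) = 0.5202
−0.238·log₂(0.238) = 0.4929
−0.333·log₂(0.333) = 0.5283
Sum ≈ 2.0558 → 2.0558 bits.

2.0558 bits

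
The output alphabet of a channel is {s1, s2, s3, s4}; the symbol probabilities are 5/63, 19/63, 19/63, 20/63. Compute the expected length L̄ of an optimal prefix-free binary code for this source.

2 bits/symbol

Repeatedly combine the two least-probable nodes; the expected code length is the sum of the merged weights.
merge 5/63 + 19/63 → 8/21
merge 19/63 + 20/63 → 13/21
merge 8/21 + 13/21 → 1
L = 8/21 + 13/21 + 1 = 2 bits/symbol.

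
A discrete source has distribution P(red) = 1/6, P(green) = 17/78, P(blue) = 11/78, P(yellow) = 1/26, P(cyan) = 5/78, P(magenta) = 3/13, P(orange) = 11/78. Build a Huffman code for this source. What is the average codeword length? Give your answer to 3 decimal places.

Repeatedly combine the two least-probable nodes; the expected code length is the sum of the merged weights.
merge 1/26 + 5/78 → 4/39
merge 4/39 + 11/78 → 19/78
merge 11/78 + 1/6 → 4/13
merge 17/78 + 3/13 → 35/78
merge 19/78 + 4/13 → 43/78
merge 35/78 + 43/78 → 1
L = 4/39 + 19/78 + 4/13 + 35/78 + 43/78 + 1 = 69/26 ≈ 2.654 bits/symbol.

2.654 bits/symbol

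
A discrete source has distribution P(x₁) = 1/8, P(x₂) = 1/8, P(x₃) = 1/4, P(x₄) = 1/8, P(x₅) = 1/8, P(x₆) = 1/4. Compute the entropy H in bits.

2.5 bits

Each probability is a power of 1/2, so log₂(1/p) is an integer.
H = Σ p·log₂(1/p) = 1/8·3 + 1/8·3 + 1/4·2 + 1/8·3 + 1/8·3 + 1/4·2 = 2.5 bits.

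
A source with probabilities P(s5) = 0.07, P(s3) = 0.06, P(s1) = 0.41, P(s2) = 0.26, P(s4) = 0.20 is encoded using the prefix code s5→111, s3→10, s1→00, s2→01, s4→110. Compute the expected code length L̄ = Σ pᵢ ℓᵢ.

L̄ = Σ pᵢ·ℓᵢ = 0.07·3 + 0.06·2 + 0.41·2 + 0.26·2 + 0.20·3 = 2.27 bits/symbol.

2.27 bits/symbol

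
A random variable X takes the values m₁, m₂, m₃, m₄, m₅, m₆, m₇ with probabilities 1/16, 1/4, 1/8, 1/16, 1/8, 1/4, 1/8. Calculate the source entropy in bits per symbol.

Each probability is a power of 1/2, so log₂(1/p) is an integer.
H = Σ p·log₂(1/p) = 1/16·4 + 1/4·2 + 1/8·3 + 1/16·4 + 1/8·3 + 1/4·2 + 1/8·3 = 2.625 bits.

2.625 bits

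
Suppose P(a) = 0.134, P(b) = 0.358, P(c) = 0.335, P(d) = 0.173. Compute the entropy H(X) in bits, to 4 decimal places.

1.8855 bits

H = −Σ pᵢ log₂ pᵢ.
−0.134·log₂(0.134) = 0.3886
−0.358·log₂(0.358) = 0.5305
−0.335·log₂(0.335) = 0.5286
−0.173·log₂(0.173) = 0.4379
Sum ≈ 1.8855 → 1.8855 bits.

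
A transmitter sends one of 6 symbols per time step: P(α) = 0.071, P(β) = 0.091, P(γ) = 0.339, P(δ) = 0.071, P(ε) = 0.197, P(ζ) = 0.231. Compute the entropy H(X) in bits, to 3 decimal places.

H = −Σ pᵢ log₂ pᵢ.
−0.071·log₂(0.071) = 0.2709
−0.091·log₂(0.091) = 0.3147
−0.339·log₂(0.339) = 0.5291
−0.071·log₂(0.071) = 0.2709
−0.197·log₂(0.197) = 0.4617
−0.231·log₂(0.231) = 0.4883
Sum ≈ 2.3357 → 2.336 bits.

2.336 bits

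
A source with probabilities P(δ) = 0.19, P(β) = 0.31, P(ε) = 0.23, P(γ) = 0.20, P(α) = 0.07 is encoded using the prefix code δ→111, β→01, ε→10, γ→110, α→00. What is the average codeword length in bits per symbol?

L̄ = Σ pᵢ·ℓᵢ = 0.19·3 + 0.31·2 + 0.23·2 + 0.20·3 + 0.07·2 = 2.39 bits/symbol.

2.39 bits/symbol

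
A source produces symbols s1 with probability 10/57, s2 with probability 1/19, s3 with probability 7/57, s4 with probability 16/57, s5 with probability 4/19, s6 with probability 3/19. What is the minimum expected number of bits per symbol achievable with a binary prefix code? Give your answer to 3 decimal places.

Repeatedly combine the two least-probable nodes; the expected code length is the sum of the merged weights.
merge 1/19 + 7/57 → 10/57
merge 3/19 + 10/57 → 1/3
merge 10/57 + 4/19 → 22/57
merge 16/57 + 1/3 → 35/57
merge 22/57 + 35/57 → 1
L = 10/57 + 1/3 + 22/57 + 35/57 + 1 = 143/57 ≈ 2.509 bits/symbol.

2.509 bits/symbol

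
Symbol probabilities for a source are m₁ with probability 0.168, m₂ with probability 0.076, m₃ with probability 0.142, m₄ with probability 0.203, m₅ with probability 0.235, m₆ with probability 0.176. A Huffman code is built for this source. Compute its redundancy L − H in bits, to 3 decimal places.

Entropy H = −Σ p log₂ p ≈ 2.5139 bits.
Huffman merges: 19/250+71/500→109/500; 21/125+22/125→43/125; 203/1000+109/500→421/1000; 47/200+43/125→579/1000; 421/1000+579/1000→1. L = 1281/500 ≈ 2.5620.
L − H = 2.5620 − 2.5139 = 0.048 bits.

0.048 bits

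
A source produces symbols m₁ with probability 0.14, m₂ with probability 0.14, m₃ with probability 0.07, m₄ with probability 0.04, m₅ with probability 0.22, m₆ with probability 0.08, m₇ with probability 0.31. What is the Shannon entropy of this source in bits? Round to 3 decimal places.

2.544 bits

H = −Σ pᵢ log₂ pᵢ.
−0.14·log₂(0.14) = 0.3971
−0.14·log₂(0.14) = 0.3971
−0.07·log₂(0.07) = 0.2686
−0.04·log₂(0.04) = 0.1858
−0.22·log₂(0.22) = 0.4806
−0.08·log₂(0.08) = 0.2915
−0.31·log₂(0.31) = 0.5238
Sum ≈ 2.5444 → 2.544 bits.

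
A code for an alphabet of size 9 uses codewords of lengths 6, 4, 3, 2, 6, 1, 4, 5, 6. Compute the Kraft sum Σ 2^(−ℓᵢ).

With common denominator 2^6 = 64: Σ 2^(−ℓᵢ) = 1/64 + 4/64 + 8/64 + 16/64 + 1/64 + 32/64 + 4/64 + 2/64 + 1/64 = 69/64 = 1.078125.

1.078125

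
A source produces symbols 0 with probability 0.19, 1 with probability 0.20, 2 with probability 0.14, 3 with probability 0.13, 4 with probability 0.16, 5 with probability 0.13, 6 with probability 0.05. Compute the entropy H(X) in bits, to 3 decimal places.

H = −Σ pᵢ log₂ pᵢ.
−0.19·log₂(0.19) = 0.4552
−0.20·log₂(0.20) = 0.4644
−0.14·log₂(0.14) = 0.3971
−0.13·log₂(0.13) = 0.3826
−0.16·log₂(0.16) = 0.4230
−0.13·log₂(0.13) = 0.3826
−0.05·log₂(0.05) = 0.2161
Sum ≈ 2.7211 → 2.721 bits.

2.721 bits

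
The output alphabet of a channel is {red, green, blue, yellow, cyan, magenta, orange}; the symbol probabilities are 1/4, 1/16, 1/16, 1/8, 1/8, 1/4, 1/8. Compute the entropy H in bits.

Each probability is a power of 1/2, so log₂(1/p) is an integer.
H = Σ p·log₂(1/p) = 1/4·2 + 1/16·4 + 1/16·4 + 1/8·3 + 1/8·3 + 1/4·2 + 1/8·3 = 2.625 bits.

2.625 bits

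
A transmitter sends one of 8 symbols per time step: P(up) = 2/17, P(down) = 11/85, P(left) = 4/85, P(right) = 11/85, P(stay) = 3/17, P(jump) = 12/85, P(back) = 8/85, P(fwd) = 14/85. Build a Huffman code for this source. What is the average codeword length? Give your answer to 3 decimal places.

2.965 bits/symbol

Repeatedly combine the two least-probable nodes; the expected code length is the sum of the merged weights.
merge 4/85 + 8/85 → 12/85
merge 2/17 + 11/85 → 21/85
merge 11/85 + 12/85 → 23/85
merge 12/85 + 14/85 → 26/85
merge 3/17 + 21/85 → 36/85
merge 23/85 + 26/85 → 49/85
merge 36/85 + 49/85 → 1
L = 12/85 + 21/85 + 23/85 + 26/85 + 36/85 + 49/85 + 1 = 252/85 ≈ 2.965 bits/symbol.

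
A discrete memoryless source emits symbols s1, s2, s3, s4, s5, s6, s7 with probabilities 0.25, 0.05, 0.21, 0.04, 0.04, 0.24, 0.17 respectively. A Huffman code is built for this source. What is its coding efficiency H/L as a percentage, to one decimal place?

Entropy H = −Σ p log₂ p ≈ 2.4891 bits.
Huffman merges: 1/25+1/25→2/25; 1/20+2/25→13/100; 13/100+17/100→3/10; 21/100+6/25→9/20; 1/4+3/10→11/20; 9/20+11/20→1. L = 251/100 ≈ 2.5100.
Efficiency = H/L = 2.4891/2.5100 = 99.2%.

99.2%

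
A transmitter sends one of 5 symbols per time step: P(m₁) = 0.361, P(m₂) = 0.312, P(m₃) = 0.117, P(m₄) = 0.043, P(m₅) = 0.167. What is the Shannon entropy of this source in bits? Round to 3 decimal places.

H = −Σ pᵢ log₂ pᵢ.
−0.361·log₂(0.361) = 0.5306
−0.312·log₂(0.312) = 0.5243
−0.117·log₂(0.117) = 0.3622
−0.043·log₂(0.043) = 0.1952
−0.167·log₂(0.167) = 0.4312
Sum ≈ 2.0435 → 2.043 bits.

2.043 bits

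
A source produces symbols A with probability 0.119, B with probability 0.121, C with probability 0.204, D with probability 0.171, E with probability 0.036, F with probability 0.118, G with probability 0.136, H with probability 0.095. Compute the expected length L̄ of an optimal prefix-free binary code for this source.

2.927 bits/symbol

Repeatedly combine the two least-probable nodes; the expected code length is the sum of the merged weights.
merge 9/250 + 19/200 → 131/1000
merge 59/500 + 119/1000 → 237/1000
merge 121/1000 + 131/1000 → 63/250
merge 17/125 + 171/1000 → 307/1000
merge 51/250 + 237/1000 → 441/1000
merge 63/250 + 307/1000 → 559/1000
merge 441/1000 + 559/1000 → 1
L = 131/1000 + 237/1000 + 63/250 + 307/1000 + 441/1000 + 559/1000 + 1 = 2927/1000 = 2.927 bits/symbol.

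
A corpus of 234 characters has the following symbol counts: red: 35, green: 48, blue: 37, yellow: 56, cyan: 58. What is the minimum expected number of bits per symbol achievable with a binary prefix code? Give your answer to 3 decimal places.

2.308 bits/symbol

Probabilities are the counts divided by 234.
Repeatedly combine the two least-probable nodes; the expected code length is the sum of the merged weights.
merge 35/234 + 37/234 → 4/13
merge 8/39 + 28/117 → 4/9
merge 29/117 + 4/13 → 5/9
merge 4/9 + 5/9 → 1
L = 4/13 + 4/9 + 5/9 + 1 = 30/13 ≈ 2.308 bits/symbol.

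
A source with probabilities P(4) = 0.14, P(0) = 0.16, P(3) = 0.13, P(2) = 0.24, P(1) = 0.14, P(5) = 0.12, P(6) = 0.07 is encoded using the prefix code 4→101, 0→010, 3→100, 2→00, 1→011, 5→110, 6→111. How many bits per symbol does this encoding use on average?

L̄ = Σ pᵢ·ℓᵢ = 0.14·3 + 0.16·3 + 0.13·3 + 0.24·2 + 0.14·3 + 0.12·3 + 0.07·3 = 2.76 bits/symbol.

2.76 bits/symbol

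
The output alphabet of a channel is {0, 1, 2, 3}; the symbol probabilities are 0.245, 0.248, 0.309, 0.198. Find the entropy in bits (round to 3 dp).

1.982 bits

H = −Σ pᵢ log₂ pᵢ.
−0.245·log₂(0.245) = 0.4971
−0.248·log₂(0.248) = 0.4989
−0.309·log₂(0.309) = 0.5235
−0.198·log₂(0.198) = 0.4626
Sum ≈ 1.9822 → 1.982 bits.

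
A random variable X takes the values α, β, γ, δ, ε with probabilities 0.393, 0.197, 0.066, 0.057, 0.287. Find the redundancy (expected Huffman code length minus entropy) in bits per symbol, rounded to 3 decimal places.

Entropy H = −Σ p log₂ p ≈ 2.0025 bits.
Huffman merges: 57/1000+33/500→123/1000; 123/1000+197/1000→8/25; 287/1000+8/25→607/1000; 393/1000+607/1000→1. L = 41/20 ≈ 2.0500.
L − H = 2.0500 − 2.0025 = 0.048 bits.

0.048 bits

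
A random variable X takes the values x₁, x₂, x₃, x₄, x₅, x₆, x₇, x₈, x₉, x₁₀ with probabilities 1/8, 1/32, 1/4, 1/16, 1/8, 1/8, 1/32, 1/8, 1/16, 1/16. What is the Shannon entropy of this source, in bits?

Each probability is a power of 1/2, so log₂(1/p) is an integer.
H = Σ p·log₂(1/p) = 1/8·3 + 1/32·5 + 1/4·2 + 1/16·4 + 1/8·3 + 1/8·3 + 1/32·5 + 1/8·3 + 1/16·4 + 1/16·4 = 3.0625 bits.

3.0625 bits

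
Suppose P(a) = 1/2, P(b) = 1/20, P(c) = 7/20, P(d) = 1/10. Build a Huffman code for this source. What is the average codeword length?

Repeatedly combine the two least-probable nodes; the expected code length is the sum of the merged weights.
merge 1/20 + 1/10 → 3/20
merge 3/20 + 7/20 → 1/2
merge 1/2 + 1/2 → 1
L = 3/20 + 1/2 + 1 = 33/20 = 1.65 bits/symbol.

1.65 bits/symbol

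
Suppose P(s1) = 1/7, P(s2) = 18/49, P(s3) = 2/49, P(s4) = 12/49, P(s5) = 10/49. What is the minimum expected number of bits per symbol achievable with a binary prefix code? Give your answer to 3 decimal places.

2.184 bits/symbol

Repeatedly combine the two least-probable nodes; the expected code length is the sum of the merged weights.
merge 2/49 + 1/7 → 9/49
merge 9/49 + 10/49 → 19/49
merge 12/49 + 18/49 → 30/49
merge 19/49 + 30/49 → 1
L = 9/49 + 19/49 + 30/49 + 1 = 107/49 ≈ 2.184 bits/symbol.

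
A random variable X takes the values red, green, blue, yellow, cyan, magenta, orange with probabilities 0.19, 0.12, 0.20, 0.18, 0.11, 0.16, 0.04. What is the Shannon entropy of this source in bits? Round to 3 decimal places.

2.691 bits

H = −Σ pᵢ log₂ pᵢ.
−0.19·log₂(0.19) = 0.4552
−0.12·log₂(0.12) = 0.3671
−0.20·log₂(0.20) = 0.4644
−0.18·log₂(0.18) = 0.4453
−0.11·log₂(0.11) = 0.3503
−0.16·log₂(0.16) = 0.4230
−0.04·log₂(0.04) = 0.1858
Sum ≈ 2.6910 → 2.691 bits.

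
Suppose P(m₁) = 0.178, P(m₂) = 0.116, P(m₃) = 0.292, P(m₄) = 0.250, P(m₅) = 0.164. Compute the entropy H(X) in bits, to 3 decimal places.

H = −Σ pᵢ log₂ pᵢ.
−0.178·log₂(0.178) = 0.4432
−0.116·log₂(0.116) = 0.3605
−0.292·log₂(0.292) = 0.5186
−0.250·log₂(0.250) = 0.5000
−0.164·log₂(0.164) = 0.4278
Sum ≈ 2.2501 → 2.250 bits.

2.250 bits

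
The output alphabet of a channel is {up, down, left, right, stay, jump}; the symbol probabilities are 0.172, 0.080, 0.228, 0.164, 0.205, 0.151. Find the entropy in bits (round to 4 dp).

H = −Σ pᵢ log₂ pᵢ.
−0.172·log₂(0.172) = 0.4368
−0.080·log₂(0.080) = 0.2915
−0.228·log₂(0.228) = 0.4863
−0.164·log₂(0.164) = 0.4278
−0.205·log₂(0.205) = 0.4687
−0.151·log₂(0.151) = 0.4118
Sum ≈ 2.5229 → 2.5229 bits.

2.5229 bits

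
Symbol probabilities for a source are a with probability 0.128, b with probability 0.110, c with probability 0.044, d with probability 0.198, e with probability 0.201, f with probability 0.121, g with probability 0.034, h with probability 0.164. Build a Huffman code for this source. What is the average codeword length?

2.867 bits/symbol

Repeatedly combine the two least-probable nodes; the expected code length is the sum of the merged weights.
merge 17/500 + 11/250 → 39/500
merge 39/500 + 11/100 → 47/250
merge 121/1000 + 16/125 → 249/1000
merge 41/250 + 47/250 → 44/125
merge 99/500 + 201/1000 → 399/1000
merge 249/1000 + 44/125 → 601/1000
merge 399/1000 + 601/1000 → 1
L = 39/500 + 47/250 + 249/1000 + 44/125 + 399/1000 + 601/1000 + 1 = 2867/1000 = 2.867 bits/symbol.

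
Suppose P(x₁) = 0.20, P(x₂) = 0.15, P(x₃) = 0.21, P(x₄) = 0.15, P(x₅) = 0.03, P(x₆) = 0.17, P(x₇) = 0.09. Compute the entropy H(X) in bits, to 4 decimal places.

2.6573 bits

H = −Σ pᵢ log₂ pᵢ.
−0.20·log₂(0.20) = 0.4644
−0.15·log₂(0.15) = 0.4105
−0.21·log₂(0.21) = 0.4728
−0.15·log₂(0.15) = 0.4105
−0.03·log₂(0.03) = 0.1518
−0.17·log₂(0.17) = 0.4346
−0.09·log₂(0.09) = 0.3127
Sum ≈ 2.6573 → 2.6573 bits.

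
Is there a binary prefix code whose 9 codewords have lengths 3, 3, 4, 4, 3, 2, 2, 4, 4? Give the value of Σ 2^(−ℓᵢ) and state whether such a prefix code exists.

1.125; no

With common denominator 2^4 = 16: Σ 2^(−ℓᵢ) = 2/16 + 2/16 + 1/16 + 1/16 + 2/16 + 4/16 + 4/16 + 1/16 + 1/16 = 18/16 = 1.125.
Kraft's inequality requires Σ ≤ 1; here Σ = 1.125 > 1, so no such prefix code exists.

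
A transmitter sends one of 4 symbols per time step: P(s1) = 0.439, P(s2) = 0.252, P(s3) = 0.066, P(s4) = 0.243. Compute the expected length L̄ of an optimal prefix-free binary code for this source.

1.87 bits/symbol

Repeatedly combine the two least-probable nodes; the expected code length is the sum of the merged weights.
merge 33/500 + 243/1000 → 309/1000
merge 63/250 + 309/1000 → 561/1000
merge 439/1000 + 561/1000 → 1
L = 309/1000 + 561/1000 + 1 = 187/100 = 1.87 bits/symbol.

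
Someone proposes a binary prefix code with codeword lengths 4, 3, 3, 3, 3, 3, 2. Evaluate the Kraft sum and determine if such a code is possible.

With common denominator 2^4 = 16: Σ 2^(−ℓᵢ) = 1/16 + 2/16 + 2/16 + 2/16 + 2/16 + 2/16 + 4/16 = 15/16 = 0.9375.
Kraft's inequality requires Σ ≤ 1; here Σ = 0.9375 ≤ 1, so such a prefix code exists.

0.9375; yes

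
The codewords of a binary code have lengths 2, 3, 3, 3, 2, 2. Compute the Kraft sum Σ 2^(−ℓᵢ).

1.125

With common denominator 2^3 = 8: Σ 2^(−ℓᵢ) = 2/8 + 1/8 + 1/8 + 1/8 + 2/8 + 2/8 = 9/8 = 1.125.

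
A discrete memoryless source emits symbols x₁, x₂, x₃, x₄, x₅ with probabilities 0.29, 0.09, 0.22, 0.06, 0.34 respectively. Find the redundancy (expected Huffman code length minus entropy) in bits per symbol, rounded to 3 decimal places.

Entropy H = −Σ p log₂ p ≈ 2.0838 bits.
Huffman merges: 3/50+9/100→3/20; 3/20+11/50→37/100; 29/100+17/50→63/100; 37/100+63/100→1. L = 43/20 ≈ 2.1500.
L − H = 2.1500 − 2.0838 = 0.066 bits.

0.066 bits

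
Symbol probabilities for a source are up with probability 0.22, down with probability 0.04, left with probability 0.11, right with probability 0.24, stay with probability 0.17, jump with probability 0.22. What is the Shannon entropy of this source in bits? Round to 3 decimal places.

2.426 bits

H = −Σ pᵢ log₂ pᵢ.
−0.22·log₂(0.22) = 0.4806
−0.04·log₂(0.04) = 0.1858
−0.11·log₂(0.11) = 0.3503
−0.24·log₂(0.24) = 0.4941
−0.17·log₂(0.17) = 0.4346
−0.22·log₂(0.22) = 0.4806
Sum ≈ 2.4259 → 2.426 bits.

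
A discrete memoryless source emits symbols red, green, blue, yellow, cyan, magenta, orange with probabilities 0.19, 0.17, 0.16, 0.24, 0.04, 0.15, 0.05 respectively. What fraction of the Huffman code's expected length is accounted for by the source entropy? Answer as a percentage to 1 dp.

98.5%

Entropy H = −Σ p log₂ p ≈ 2.6194 bits.
Huffman merges: 1/25+1/20→9/100; 9/100+3/20→6/25; 4/25+17/100→33/100; 19/100+6/25→43/100; 6/25+33/100→57/100; 43/100+57/100→1. L = 133/50 ≈ 2.6600.
Efficiency = H/L = 2.6194/2.6600 = 98.5%.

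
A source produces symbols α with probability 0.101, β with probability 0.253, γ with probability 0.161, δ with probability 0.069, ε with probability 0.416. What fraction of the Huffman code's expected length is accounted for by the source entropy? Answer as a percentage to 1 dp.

Entropy H = −Σ p log₂ p ≈ 2.0525 bits.
Huffman merges: 69/1000+101/1000→17/100; 161/1000+17/100→331/1000; 253/1000+331/1000→73/125; 52/125+73/125→1. L = 417/200 ≈ 2.0850.
Efficiency = H/L = 2.0525/2.0850 = 98.4%.

98.4%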